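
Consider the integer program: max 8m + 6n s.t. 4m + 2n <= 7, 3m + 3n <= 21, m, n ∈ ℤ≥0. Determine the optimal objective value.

18

(m,n)=(0,3) is feasible, giving 18.
(m,n)=(0,2) is feasible, giving 12.
The best lattice point is (0,3), giving 18.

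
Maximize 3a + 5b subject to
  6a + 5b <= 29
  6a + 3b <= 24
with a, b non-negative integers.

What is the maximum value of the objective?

25

(a,b)=(0,5): 6·0+5·5=25≤29, 6·0+3·5=15≤24, objective 25.
(a,b)=(1,4): 6·1+5·4=26≤29, 6·1+3·4=18≤24, objective 23.
(a,b)=(0,4): 6·0+5·4=20≤29, 6·0+3·4=12≤24, objective 20.
Maximum is 25 at (a,b)=(0,5).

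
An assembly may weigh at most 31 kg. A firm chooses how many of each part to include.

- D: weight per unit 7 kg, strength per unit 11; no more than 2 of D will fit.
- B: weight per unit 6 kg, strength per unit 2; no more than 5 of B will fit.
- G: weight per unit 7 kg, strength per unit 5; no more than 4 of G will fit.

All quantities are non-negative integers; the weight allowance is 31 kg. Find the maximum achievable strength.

D has the best ratio (11/7); taking only D gives at most 2×11 = 22 (stopped by the supply cap of 2).
Mixing does better — 2×D and 2×G: weight 28 ≤ 31, strength 2·11 + 2·5 = 32.

32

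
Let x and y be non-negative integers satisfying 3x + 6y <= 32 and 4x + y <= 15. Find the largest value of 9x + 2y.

Relaxing integrality, the LP optimum is 33.75 at (x,y) = (3.75, 0), which is not an integer point.
(x,y)=(3,3): 3·3+6·3=27≤32, 4·3+1·3=15≤15, objective 33.
(x,y)=(3,2): 3·3+6·2=21≤32, 4·3+1·2=14≤15, objective 31.
(x,y)=(3,1): 3·3+6·1=15≤32, 4·3+1·1=13≤15, objective 29.
The best lattice point is (3,3), giving 33.

33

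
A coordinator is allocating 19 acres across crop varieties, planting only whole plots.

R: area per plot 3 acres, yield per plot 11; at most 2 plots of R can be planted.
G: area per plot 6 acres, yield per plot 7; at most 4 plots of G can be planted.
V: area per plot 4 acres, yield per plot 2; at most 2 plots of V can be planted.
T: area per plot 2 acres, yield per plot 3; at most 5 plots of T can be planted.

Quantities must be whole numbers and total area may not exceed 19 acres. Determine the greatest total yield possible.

38

This is a bounded integer knapsack.
2×R and 5×T: area 16 ≤ 19, yield 2·11 + 5·3 = 37.
2×R, 1×G, and 3×T: area 18 ≤ 19, yield 2·11 + 1·7 + 3·3 = 38.
Best is 38.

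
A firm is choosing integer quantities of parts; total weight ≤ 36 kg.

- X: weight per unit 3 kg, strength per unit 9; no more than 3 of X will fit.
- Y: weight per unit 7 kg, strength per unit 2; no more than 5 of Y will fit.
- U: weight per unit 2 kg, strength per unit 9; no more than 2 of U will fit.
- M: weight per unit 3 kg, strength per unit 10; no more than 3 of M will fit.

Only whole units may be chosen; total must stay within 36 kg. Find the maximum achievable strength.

79

This is a bounded integer knapsack.
U has the best ratio (9/2); taking only U gives at most 2×9 = 18 (stopped by the supply cap of 2).
Mixing does better — 3×X, 2×Y, 2×U, and 3×M: weight 36 ≤ 36, strength 3·9 + 2·2 + 2·9 + 3·10 = 79.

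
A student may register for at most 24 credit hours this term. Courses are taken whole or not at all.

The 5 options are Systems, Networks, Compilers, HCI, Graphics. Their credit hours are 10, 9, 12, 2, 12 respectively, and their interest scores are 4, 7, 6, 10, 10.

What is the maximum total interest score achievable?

Take Networks, HCI, and Graphics: credit hours 9 + 2 + 12 = 23 ≤ 24, interest score 7 + 10 + 10 = 27.
No other feasible combination does better.

27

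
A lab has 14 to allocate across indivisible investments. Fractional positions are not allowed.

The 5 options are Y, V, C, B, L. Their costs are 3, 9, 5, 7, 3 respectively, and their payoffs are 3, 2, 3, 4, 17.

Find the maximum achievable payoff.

24

Allowing fractional choices, the relaxed optimum would be about 24.7, but investments are indivisible.
Y + C + L: cost 3 + 5 + 3 = 11 ≤ 14, payoff 3 + 3 + 17 = 23.
Y + B + L: cost 3 + 7 + 3 = 13 ≤ 14, payoff 3 + 4 + 17 = 24.
B + L: cost 7 + 3 = 10 ≤ 14, payoff 4 + 17 = 21.
Best is Y, B, and L with total payoff 24.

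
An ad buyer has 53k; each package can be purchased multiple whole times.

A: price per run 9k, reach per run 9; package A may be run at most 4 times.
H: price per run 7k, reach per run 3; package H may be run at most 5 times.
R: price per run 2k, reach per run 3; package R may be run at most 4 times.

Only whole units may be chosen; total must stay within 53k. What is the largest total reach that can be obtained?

51

This is a bounded integer knapsack.
4×A and 4×R: price 44 ≤ 53, reach 4·9 + 4·3 = 48.
4×A, 1×H, and 4×R: price 51 ≤ 53, reach 4·9 + 1·3 + 4·3 = 51.
Best is 51.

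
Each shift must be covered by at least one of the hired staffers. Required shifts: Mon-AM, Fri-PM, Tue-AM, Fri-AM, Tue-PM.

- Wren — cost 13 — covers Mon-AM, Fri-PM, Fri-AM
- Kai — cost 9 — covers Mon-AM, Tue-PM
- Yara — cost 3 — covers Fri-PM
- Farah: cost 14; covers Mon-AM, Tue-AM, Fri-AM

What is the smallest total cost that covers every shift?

Choose Kai, Yara, and Farah: together they cover Mon-AM, Fri-PM, Tue-AM, Fri-AM, Tue-PM — every shift.
Total cost: 9 + 3 + 14 = 26.

26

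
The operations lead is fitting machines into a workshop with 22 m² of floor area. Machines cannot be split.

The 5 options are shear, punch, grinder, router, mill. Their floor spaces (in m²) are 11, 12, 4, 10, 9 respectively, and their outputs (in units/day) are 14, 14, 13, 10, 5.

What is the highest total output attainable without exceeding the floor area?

Allowing fractional choices, the relaxed optimum would be about 35.2, but machines are indivisible.
punch + grinder: floor space 12 + 4 = 16 ≤ 22, output 14 + 13 = 27.
shear + grinder: floor space 11 + 4 = 15 ≤ 22, output 14 + 13 = 27.
The maximum output is 27; one optimal choice is shear and grinder.

27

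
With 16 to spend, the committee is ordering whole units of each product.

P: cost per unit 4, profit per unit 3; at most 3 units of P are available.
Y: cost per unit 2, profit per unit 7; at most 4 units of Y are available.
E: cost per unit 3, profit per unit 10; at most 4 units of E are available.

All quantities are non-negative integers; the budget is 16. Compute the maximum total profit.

This is a bounded integer knapsack.
3×Y and 3×E: cost 15 ≤ 16, profit 3·7 + 3·10 = 51.
2×Y and 4×E: cost 16 ≤ 16, profit 2·7 + 4·10 = 54.
Best is 54.

54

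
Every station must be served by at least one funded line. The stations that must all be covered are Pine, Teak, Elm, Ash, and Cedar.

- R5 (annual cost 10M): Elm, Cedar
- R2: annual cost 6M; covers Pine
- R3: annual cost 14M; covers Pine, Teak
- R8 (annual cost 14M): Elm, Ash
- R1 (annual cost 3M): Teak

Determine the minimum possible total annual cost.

This is an integer covering problem.
Choose R5, R2, R8, and R1: together they cover Pine, Teak, Elm, Ash, Cedar — every station.
Total annual cost: 10 + 6 + 14 + 3 = 33.

33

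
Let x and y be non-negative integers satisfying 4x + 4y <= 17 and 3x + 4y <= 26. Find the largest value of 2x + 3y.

12

Relaxing integrality, the LP optimum is 12.75 at (x,y) = (0, 4.25), which is not an integer point.
(x,y)=(0,4): 4·0+4·4=16≤17, 3·0+4·4=16≤26, objective 12.
(x,y)=(1,3): 4·1+4·3=16≤17, 3·1+4·3=15≤26, objective 11.
(x,y)=(0,3): 4·0+4·3=12≤17, 3·0+4·3=12≤26, objective 9.
Maximum is 12 at (x,y)=(0,4).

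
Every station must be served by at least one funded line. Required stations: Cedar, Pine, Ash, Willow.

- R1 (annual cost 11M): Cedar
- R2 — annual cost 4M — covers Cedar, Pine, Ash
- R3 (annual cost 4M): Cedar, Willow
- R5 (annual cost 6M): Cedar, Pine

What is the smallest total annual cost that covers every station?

8

Choose R2 and R3: together they cover Cedar, Pine, Ash, Willow — every station.
Total annual cost: 4 + 4 = 8.
No cover costs less than 8.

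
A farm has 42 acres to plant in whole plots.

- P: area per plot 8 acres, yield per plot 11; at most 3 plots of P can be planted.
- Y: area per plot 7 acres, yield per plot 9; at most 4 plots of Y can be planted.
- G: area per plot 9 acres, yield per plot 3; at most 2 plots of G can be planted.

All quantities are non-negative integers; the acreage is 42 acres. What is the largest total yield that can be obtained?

51

This is a bounded integer knapsack.
P has the best ratio (11/8); taking only P gives at most 3×11 = 33 (stopped by the supply cap of 3).
Mixing does better — 3×P and 2×Y: area 38 ≤ 42, yield 3·11 + 2·9 = 51.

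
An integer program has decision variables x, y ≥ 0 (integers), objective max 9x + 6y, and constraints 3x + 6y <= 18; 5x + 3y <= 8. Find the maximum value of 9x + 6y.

(x,y)=(1,1): 3·1+6·1=9≤18, 5·1+3·1=8≤8, objective 15.
(x,y)=(0,2): 3·0+6·2=12≤18, 5·0+3·2=6≤8, objective 12.
Maximum is 15 at (x,y)=(1,1).

15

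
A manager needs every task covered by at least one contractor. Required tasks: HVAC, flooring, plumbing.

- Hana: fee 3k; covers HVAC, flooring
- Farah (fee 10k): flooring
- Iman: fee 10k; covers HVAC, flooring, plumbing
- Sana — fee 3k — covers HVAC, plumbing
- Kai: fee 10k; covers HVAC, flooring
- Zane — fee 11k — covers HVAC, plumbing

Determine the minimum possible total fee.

Choose Hana and Sana: together they cover HVAC, flooring, plumbing — every task.
Total fee: 3 + 3 = 6.

6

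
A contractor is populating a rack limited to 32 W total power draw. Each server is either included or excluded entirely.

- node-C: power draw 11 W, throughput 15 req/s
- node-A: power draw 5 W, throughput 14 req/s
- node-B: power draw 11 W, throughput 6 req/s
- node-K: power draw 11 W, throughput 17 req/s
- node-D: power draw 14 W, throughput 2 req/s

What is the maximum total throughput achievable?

Take node-C, node-A, and node-K: power draw 11 + 5 + 11 = 27 ≤ 32, throughput 15 + 14 + 17 = 46.
No other feasible combination does better.

46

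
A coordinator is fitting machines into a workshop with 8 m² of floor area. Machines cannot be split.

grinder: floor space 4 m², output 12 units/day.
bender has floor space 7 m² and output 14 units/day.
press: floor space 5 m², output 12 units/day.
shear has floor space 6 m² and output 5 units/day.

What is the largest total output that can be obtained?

Take bender: floor space 7 ≤ 8, output 14.
No other feasible combination does better.

14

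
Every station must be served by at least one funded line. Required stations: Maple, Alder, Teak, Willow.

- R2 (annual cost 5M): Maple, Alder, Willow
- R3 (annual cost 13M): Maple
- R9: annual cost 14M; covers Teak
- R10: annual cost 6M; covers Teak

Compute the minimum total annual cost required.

11

Choose R2 and R10: together they cover Maple, Alder, Teak, Willow — every station.
Total annual cost: 5 + 6 = 11.
No cover costs less than 11.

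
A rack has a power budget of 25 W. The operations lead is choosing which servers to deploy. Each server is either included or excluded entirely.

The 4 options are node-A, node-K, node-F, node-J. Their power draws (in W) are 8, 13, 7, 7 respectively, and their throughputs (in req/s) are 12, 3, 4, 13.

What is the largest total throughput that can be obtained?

Take node-A, node-F, and node-J: power draw 8 + 7 + 7 = 22 ≤ 25, throughput 12 + 4 + 13 = 29.
No other feasible combination does better.

29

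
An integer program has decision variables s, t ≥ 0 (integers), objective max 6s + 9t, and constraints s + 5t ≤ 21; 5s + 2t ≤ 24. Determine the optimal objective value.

45

The continuous relaxation peaks at (3.39, 3.52) with value 52.04; rounding to a feasible lattice point costs some objective.
(s,t)=(3,3) is feasible, giving 45.
(s,t)=(4,2) is feasible, giving 42.
(s,t)=(2,3) is feasible, giving 39.
No feasible integer point exceeds 45.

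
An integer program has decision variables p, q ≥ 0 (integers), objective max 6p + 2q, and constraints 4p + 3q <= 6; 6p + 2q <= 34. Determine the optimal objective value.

The continuous relaxation peaks at (1.5, 0) with value 9.00; rounding to a feasible lattice point costs some objective.
(p,q)=(1,0): 4·1+3·0=4≤6, 6·1+2·0=6≤34, objective 6.
(p,q)=(0,1): 4·0+3·1=3≤6, 6·0+2·1=2≤34, objective 2.
(p,q)=(0,0): 4·0+3·0=0≤6, 6·0+2·0=0≤34, objective 0.
Maximum is 6 at (p,q)=(1,0).

6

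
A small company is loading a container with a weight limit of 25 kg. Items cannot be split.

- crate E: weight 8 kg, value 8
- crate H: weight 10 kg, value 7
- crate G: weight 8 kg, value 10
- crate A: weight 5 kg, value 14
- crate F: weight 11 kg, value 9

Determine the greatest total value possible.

33

Allowing fractional choices, the relaxed optimum would be about 35.3, but items are indivisible.
crate G + crate A + crate F: weight 8 + 5 + 11 = 24 ≤ 25, value 10 + 14 + 9 = 33.
crate E + crate G + crate A: weight 8 + 8 + 5 = 21 ≤ 25, value 8 + 10 + 14 = 32.
Best is crate G, crate A, and crate F with total value 33.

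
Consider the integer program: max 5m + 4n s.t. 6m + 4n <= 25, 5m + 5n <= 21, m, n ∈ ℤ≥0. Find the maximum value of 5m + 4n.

20

(m,n)=(4,0) is feasible, giving 20.
(m,n)=(3,1) is feasible, giving 19.
(m,n)=(3,0) is feasible, giving 15.
The best lattice point is (4,0), giving 20.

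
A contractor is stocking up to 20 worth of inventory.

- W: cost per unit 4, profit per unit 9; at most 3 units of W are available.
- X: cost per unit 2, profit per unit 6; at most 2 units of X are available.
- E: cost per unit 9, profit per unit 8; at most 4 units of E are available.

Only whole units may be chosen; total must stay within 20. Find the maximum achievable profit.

3×W and 1×X: cost 14 ≤ 20, profit 3·9 + 1·6 = 33.
3×W and 2×X: cost 16 ≤ 20, profit 3·9 + 2·6 = 39.
Best is 39.

39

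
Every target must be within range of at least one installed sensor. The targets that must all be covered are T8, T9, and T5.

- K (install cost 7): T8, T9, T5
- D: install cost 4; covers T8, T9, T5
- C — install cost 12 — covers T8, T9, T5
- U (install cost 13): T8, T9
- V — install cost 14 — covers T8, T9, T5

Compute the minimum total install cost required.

4

This is a weighted set-cover instance.
D alone covers T8, T9, T5 — every target.
Total install cost: 4.
No cover costs less than 4.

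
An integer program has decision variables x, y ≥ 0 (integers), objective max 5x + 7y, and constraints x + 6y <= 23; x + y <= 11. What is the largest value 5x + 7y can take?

59

(x,y)=(9,2) is feasible, giving 59.
(x,y)=(10,1) is feasible, giving 57.
(x,y)=(8,2) is feasible, giving 54.
No feasible integer point exceeds 59.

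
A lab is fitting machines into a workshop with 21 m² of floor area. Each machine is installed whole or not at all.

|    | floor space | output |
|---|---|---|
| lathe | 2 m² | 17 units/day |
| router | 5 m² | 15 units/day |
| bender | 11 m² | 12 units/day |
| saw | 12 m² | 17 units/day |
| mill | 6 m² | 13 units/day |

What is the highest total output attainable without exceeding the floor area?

lathe + saw + mill: floor space 2 + 12 + 6 = 20 ≤ 21, output 17 + 17 + 13 = 47.
lathe + router + saw: floor space 2 + 5 + 12 = 19 ≤ 21, output 17 + 15 + 17 = 49.
Best is lathe, router, and saw with total output 49.

49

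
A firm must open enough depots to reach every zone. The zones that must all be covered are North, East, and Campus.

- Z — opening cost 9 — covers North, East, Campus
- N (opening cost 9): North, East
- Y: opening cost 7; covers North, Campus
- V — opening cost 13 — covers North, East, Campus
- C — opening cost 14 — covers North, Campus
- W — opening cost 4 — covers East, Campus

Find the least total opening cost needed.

The greedy cost-per-new-zone heuristic would pick W and Y for 11, but a cheaper cover exists.
Z alone covers North, East, Campus — every zone.
Total opening cost: 9.
No cover costs less than 9.

9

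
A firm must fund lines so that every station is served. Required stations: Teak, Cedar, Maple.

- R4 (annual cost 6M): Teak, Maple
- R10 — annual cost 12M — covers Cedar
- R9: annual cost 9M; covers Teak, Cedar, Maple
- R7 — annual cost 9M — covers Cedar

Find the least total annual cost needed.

This is a weighted set-cover instance.
The greedy cost-per-new-station heuristic would pick R4 and R9 for 15, but a cheaper cover exists.
R9 alone covers Teak, Cedar, Maple — every station.
Total annual cost: 9.
No cover costs less than 9.

9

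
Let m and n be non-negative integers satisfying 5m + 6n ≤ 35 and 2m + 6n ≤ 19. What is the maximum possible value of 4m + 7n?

28

(m,n)=(7,0) is feasible, giving 28.
(m,n)=(5,1) is feasible, giving 27.
(m,n)=(6,0) is feasible, giving 24.
(m,n)=(4,1) is feasible, giving 23.
The best lattice point is (7,0), giving 28.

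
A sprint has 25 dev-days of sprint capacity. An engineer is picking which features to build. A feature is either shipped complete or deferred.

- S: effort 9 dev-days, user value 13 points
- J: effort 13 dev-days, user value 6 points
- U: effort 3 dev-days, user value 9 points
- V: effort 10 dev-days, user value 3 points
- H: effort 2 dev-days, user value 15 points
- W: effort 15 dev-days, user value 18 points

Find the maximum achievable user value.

U + H + W: effort 3 + 2 + 15 = 20 ≤ 25, user value 9 + 15 + 18 = 42.
S + U + V + H: effort 9 + 3 + 10 + 2 = 24 ≤ 25, user value 13 + 9 + 3 + 15 = 40.
S + U + H: effort 9 + 3 + 2 = 14 ≤ 25, user value 13 + 9 + 15 = 37.
Best is U, H, and W with total user value 42.

42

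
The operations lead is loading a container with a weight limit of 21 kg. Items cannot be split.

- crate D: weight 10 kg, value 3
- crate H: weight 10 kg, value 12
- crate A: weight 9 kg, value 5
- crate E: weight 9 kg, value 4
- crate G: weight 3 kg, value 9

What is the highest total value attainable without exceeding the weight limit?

21

This is a 0-1 knapsack instance.
Allowing fractional choices, the relaxed optimum would be about 25.4, but items are indivisible.
crate H + crate G: weight 10 + 3 = 13 ≤ 21, value 12 + 9 = 21.
crate A + crate E + crate G: weight 9 + 9 + 3 = 21 ≤ 21, value 5 + 4 + 9 = 18.
crate H + crate A: weight 10 + 9 = 19 ≤ 21, value 12 + 5 = 17.
Best is crate H and crate G with total value 21.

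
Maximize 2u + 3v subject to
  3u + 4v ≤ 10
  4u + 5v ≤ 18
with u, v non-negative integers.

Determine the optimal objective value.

7

(u,v)=(2,1): 3·2+4·1=10≤10, 4·2+5·1=13≤18, objective 7.
(u,v)=(3,0): 3·3+4·0=9≤10, 4·3+5·0=12≤18, objective 6.
(u,v)=(0,2): 3·0+4·2=8≤10, 4·0+5·2=10≤18, objective 6.
(u,v)=(1,1): 3·1+4·1=7≤10, 4·1+5·1=9≤18, objective 5.
Maximum is 7 at (u,v)=(2,1).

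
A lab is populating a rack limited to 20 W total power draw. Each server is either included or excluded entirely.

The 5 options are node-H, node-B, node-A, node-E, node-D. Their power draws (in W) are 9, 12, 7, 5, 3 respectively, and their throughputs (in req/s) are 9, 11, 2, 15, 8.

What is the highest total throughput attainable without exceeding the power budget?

34

This is an integer program with binary decision variables.
node-B + node-E + node-D: power draw 12 + 5 + 3 = 20 ≤ 20, throughput 11 + 15 + 8 = 34.
node-H + node-E + node-D: power draw 9 + 5 + 3 = 17 ≤ 20, throughput 9 + 15 + 8 = 32.
node-B + node-E: power draw 12 + 5 = 17 ≤ 20, throughput 11 + 15 = 26.
Best is node-B, node-E, and node-D with total throughput 34.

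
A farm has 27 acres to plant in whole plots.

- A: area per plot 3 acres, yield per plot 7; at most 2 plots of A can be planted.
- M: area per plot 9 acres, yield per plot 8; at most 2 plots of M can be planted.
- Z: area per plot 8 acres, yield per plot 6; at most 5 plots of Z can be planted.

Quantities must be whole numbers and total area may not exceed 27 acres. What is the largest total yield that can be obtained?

30

Take 2×A and 2×M: area 24 ≤ 27, yield 2·7 + 2·8 = 30.
A has the best ratio (7/3) and is taken to its limit of 2; remaining capacity is filled optimally with the others.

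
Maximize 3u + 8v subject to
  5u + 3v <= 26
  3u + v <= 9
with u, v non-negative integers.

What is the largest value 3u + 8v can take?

64

The continuous relaxation peaks at (0, 8.67) with value 69.33; rounding to a feasible lattice point costs some objective.
(u,v)=(0,8): 5·0+3·8=24≤26, 3·0+1·8=8≤9, objective 64.
(u,v)=(0,7): 5·0+3·7=21≤26, 3·0+1·7=7≤9, objective 56.
No feasible integer point exceeds 64.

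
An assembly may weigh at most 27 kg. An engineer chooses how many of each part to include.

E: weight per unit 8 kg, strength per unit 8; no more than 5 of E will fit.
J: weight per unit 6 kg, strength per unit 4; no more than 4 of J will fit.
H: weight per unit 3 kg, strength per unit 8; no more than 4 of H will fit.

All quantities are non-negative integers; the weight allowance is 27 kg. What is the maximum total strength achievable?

44

H has the best ratio (8/3); taking only H gives at most 4×8 = 32 (stopped by the supply cap of 4).
Mixing does better — 1×E, 1×J, and 4×H: weight 26 ≤ 27, strength 1·8 + 1·4 + 4·8 = 44.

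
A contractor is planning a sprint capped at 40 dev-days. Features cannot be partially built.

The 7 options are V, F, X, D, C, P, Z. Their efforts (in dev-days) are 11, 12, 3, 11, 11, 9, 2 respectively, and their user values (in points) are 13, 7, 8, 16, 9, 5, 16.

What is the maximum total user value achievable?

V + X + D + C + Z: effort 11 + 3 + 11 + 11 + 2 = 38 ≤ 40, user value 13 + 8 + 16 + 9 + 16 = 62.
V + F + X + D + Z: effort 11 + 12 + 3 + 11 + 2 = 39 ≤ 40, user value 13 + 7 + 8 + 16 + 16 = 60.
Best is V, X, D, C, and Z with total user value 62.

62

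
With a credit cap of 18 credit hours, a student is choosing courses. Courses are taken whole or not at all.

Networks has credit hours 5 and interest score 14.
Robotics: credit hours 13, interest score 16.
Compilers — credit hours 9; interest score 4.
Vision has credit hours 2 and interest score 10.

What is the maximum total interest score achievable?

30

Allowing fractional choices, the relaxed optimum would be about 37.5, but courses are indivisible.
Networks + Compilers + Vision: credit hours 5 + 9 + 2 = 16 ≤ 18, interest score 14 + 4 + 10 = 28.
Networks + Robotics: credit hours 5 + 13 = 18 ≤ 18, interest score 14 + 16 = 30.
Robotics + Vision: credit hours 13 + 2 = 15 ≤ 18, interest score 16 + 10 = 26.
Best is Networks and Robotics with total interest score 30.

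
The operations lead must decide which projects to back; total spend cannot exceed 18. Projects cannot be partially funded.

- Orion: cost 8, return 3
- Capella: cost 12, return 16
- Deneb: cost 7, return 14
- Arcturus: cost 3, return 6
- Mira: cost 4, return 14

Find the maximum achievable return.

34

Capella + Mira: cost 12 + 4 = 16 ≤ 18, return 16 + 14 = 30.
Deneb + Arcturus + Mira: cost 7 + 3 + 4 = 14 ≤ 18, return 14 + 6 + 14 = 34.
Deneb + Mira: cost 7 + 4 = 11 ≤ 18, return 14 + 14 = 28.
Best is Deneb, Arcturus, and Mira with total return 34.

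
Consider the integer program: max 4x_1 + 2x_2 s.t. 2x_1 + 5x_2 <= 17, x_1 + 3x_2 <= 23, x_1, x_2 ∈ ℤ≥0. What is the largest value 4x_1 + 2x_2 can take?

(x_1,x_2)=(8,0): 2·8+5·0=16≤17, 1·8+3·0=8≤23, objective 32.
(x_1,x_2)=(7,0): 2·7+5·0=14≤17, 1·7+3·0=7≤23, objective 28.
No feasible integer point exceeds 32.

32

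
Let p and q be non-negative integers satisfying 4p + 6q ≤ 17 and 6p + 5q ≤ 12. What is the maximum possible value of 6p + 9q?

18

(p,q)=(0,2) is feasible, giving 18.
(p,q)=(1,1) is feasible, giving 15.
(p,q)=(0,1) is feasible, giving 9.
The best lattice point is (0,2), giving 18.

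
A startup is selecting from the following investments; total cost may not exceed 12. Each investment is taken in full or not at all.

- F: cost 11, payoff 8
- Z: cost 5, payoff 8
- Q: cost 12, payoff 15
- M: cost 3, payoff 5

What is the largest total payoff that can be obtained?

15

This is a 0-1 knapsack instance.
Z: cost 5 ≤ 12, payoff 8.
Z + M: cost 5 + 3 = 8 ≤ 12, payoff 8 + 5 = 13.
Q: cost 12 ≤ 12, payoff 15.
Best is Q with total payoff 15.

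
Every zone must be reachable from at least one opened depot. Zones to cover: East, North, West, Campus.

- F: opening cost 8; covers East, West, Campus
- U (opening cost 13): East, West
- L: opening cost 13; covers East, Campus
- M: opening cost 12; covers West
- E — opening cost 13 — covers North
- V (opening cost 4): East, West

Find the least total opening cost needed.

21

This is an integer covering problem.
The greedy cost-per-new-zone heuristic would pick V, F, and E for 25, but a cheaper cover exists.
Choose F and E: together they cover East, North, West, Campus — every zone.
Total opening cost: 8 + 13 = 21.
No cover costs less than 21.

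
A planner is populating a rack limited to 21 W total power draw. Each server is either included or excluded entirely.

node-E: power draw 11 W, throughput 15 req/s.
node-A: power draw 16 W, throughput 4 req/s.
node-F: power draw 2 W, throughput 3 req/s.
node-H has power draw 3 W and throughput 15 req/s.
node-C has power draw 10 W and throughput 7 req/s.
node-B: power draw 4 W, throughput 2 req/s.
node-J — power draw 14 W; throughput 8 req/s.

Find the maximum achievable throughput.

Take node-E, node-F, node-H, and node-B: power draw 11 + 2 + 3 + 4 = 20 ≤ 21, throughput 15 + 3 + 15 + 2 = 35.
No other feasible combination does better.

35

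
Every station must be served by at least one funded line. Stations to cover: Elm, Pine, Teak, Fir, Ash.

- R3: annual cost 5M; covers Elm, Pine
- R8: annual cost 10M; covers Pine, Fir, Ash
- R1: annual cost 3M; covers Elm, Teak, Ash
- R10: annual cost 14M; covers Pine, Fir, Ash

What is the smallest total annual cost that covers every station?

13

Choose R8 and R1: together they cover Elm, Pine, Teak, Fir, Ash — every station.
Total annual cost: 10 + 3 = 13.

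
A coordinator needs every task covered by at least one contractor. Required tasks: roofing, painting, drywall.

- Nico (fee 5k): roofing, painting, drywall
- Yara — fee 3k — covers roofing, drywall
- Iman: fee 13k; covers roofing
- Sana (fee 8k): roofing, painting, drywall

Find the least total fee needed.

This is a weighted set-cover instance.
The greedy cost-per-new-task heuristic would pick Yara and Nico for 8, but a cheaper cover exists.
Nico alone covers roofing, painting, drywall — every task.
Total fee: 5.
No cover costs less than 5.

5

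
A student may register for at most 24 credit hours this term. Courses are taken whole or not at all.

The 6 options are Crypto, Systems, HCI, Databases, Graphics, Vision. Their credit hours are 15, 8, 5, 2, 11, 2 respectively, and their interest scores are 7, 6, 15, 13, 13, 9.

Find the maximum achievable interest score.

50

Crypto + HCI + Databases + Vision: credit hours 15 + 5 + 2 + 2 = 24 ≤ 24, interest score 7 + 15 + 13 + 9 = 44.
Systems + HCI + Databases + Vision: credit hours 8 + 5 + 2 + 2 = 17 ≤ 24, interest score 6 + 15 + 13 + 9 = 43.
HCI + Databases + Graphics + Vision: credit hours 5 + 2 + 11 + 2 = 20 ≤ 24, interest score 15 + 13 + 13 + 9 = 50.
Best is HCI, Databases, Graphics, and Vision with total interest score 50.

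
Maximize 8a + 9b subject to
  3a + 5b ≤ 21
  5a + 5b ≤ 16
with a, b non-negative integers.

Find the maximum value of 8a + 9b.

(a,b)=(0,3): 3·0+5·3=15≤21, 5·0+5·3=15≤16, objective 27.
(a,b)=(1,2): 3·1+5·2=13≤21, 5·1+5·2=15≤16, objective 26.
(a,b)=(0,2): 3·0+5·2=10≤21, 5·0+5·2=10≤16, objective 18.
The best lattice point is (0,3), giving 27.

27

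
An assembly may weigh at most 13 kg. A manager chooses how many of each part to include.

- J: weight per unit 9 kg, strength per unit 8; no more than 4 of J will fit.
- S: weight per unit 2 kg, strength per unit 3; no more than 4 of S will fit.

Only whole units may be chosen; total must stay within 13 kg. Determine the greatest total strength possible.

S has the best ratio (3/2); taking only S gives at most 4×3 = 12 (stopped by the supply cap of 4).
Mixing does better — 1×J and 2×S: weight 13 ≤ 13, strength 1·8 + 2·3 = 14.

14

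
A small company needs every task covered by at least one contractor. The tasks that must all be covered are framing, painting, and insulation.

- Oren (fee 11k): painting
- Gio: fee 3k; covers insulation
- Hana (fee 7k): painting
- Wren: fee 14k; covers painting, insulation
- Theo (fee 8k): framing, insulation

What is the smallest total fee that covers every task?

15

The greedy cost-per-new-task heuristic would pick Gio, Hana, and Theo for 18, but a cheaper cover exists.
Choose Hana and Theo: together they cover framing, painting, insulation — every task.
Total fee: 7 + 8 = 15.
No cover costs less than 15.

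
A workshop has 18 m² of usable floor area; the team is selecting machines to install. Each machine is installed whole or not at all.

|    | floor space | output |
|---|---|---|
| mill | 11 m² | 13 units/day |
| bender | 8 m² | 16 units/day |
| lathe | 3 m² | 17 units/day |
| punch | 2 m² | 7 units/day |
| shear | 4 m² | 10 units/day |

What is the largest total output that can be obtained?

50

This is a 0-1 knapsack instance.
Allowing fractional choices, the relaxed optimum would be about 51.2, but machines are indivisible.
bender + lathe + punch + shear: floor space 8 + 3 + 2 + 4 = 17 ≤ 18, output 16 + 17 + 7 + 10 = 50.
bender + lathe + shear: floor space 8 + 3 + 4 = 15 ≤ 18, output 16 + 17 + 10 = 43.
Best is bender, lathe, punch, and shear with total output 50.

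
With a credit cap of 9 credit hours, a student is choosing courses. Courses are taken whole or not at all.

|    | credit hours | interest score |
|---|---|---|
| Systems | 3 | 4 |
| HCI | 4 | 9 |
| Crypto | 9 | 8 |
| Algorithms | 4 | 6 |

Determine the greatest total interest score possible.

HCI + Algorithms: credit hours 4 + 4 = 8 ≤ 9, interest score 9 + 6 = 15.
Systems + HCI: credit hours 3 + 4 = 7 ≤ 9, interest score 4 + 9 = 13.
Systems + Algorithms: credit hours 3 + 4 = 7 ≤ 9, interest score 4 + 6 = 10.
Best is HCI and Algorithms with total interest score 15.

15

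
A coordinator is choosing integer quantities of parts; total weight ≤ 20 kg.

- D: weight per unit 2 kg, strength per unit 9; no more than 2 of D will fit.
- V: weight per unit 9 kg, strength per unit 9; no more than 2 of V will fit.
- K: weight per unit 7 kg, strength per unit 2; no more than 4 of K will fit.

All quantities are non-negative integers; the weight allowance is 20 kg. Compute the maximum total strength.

29

D has the best ratio (9/2); taking only D gives at most 2×9 = 18 (stopped by the supply cap of 2).
Mixing does better — 2×D, 1×V, and 1×K: weight 20 ≤ 20, strength 2·9 + 1·9 + 1·2 = 29.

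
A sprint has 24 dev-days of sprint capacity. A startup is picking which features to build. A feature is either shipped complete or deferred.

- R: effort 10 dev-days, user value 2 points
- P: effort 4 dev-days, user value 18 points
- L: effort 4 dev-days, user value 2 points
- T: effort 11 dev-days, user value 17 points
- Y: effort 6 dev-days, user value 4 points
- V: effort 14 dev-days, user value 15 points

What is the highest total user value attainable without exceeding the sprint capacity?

Treat it as a binary knapsack problem.
P + Y + V: effort 4 + 6 + 14 = 24 ≤ 24, user value 18 + 4 + 15 = 37.
P + T + Y: effort 4 + 11 + 6 = 21 ≤ 24, user value 18 + 17 + 4 = 39.
P + L + T: effort 4 + 4 + 11 = 19 ≤ 24, user value 18 + 2 + 17 = 37.
Best is P, T, and Y with total user value 39.

39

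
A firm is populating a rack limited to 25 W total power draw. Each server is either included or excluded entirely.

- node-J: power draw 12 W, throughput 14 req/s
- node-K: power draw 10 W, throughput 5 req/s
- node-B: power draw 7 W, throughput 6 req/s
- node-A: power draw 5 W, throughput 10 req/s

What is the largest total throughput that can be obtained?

30

Allowing fractional choices, the relaxed optimum would be about 30.5, but servers are indivisible.
node-K + node-B + node-A: power draw 10 + 7 + 5 = 22 ≤ 25, throughput 5 + 6 + 10 = 21.
node-J + node-B + node-A: power draw 12 + 7 + 5 = 24 ≤ 25, throughput 14 + 6 + 10 = 30.
node-J + node-A: power draw 12 + 5 = 17 ≤ 25, throughput 14 + 10 = 24.
Best is node-J, node-B, and node-A with total throughput 30.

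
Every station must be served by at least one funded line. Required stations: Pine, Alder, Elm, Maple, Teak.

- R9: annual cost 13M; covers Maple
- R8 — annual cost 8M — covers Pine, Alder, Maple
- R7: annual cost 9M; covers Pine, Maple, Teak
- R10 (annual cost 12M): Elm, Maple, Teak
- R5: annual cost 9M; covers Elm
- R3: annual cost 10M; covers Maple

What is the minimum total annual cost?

This is a weighted set-cover instance.
Choose R8 and R10: together they cover Pine, Alder, Elm, Maple, Teak — every station.
Total annual cost: 8 + 12 = 20.

20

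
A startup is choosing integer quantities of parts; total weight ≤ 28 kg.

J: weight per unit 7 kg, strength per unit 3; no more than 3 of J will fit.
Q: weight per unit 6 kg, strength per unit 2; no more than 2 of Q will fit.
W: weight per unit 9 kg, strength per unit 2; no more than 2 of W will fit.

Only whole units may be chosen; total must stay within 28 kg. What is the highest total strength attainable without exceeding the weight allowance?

Take 3×J and 1×Q: weight 27 ≤ 28, strength 3·3 + 1·2 = 11.
J has the best ratio (3/7) and is taken to its limit of 3; remaining capacity is filled optimally with the others.

11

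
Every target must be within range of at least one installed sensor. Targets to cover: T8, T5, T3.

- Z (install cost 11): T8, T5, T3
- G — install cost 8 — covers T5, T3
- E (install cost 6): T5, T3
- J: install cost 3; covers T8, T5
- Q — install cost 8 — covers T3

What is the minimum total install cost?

9

Choose E and J: together they cover T8, T5, T3 — every target.
Total install cost: 6 + 3 = 9.
No cover costs less than 9.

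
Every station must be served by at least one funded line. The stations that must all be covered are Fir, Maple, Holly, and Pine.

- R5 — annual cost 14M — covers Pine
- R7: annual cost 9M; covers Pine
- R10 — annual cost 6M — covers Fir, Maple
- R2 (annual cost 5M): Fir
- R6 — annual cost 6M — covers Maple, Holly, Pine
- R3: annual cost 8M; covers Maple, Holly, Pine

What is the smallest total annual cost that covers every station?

Choose R2 and R6: together they cover Fir, Maple, Holly, Pine — every station.
Total annual cost: 5 + 6 = 11.

11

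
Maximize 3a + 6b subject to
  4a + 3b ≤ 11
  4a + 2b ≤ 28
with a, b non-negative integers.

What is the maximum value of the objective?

18

Relaxing integrality, the LP optimum is 22.00 at (a,b) = (0, 3.67), which is not an integer point.
(a,b)=(0,3): 4·0+3·3=9≤11, 4·0+2·3=6≤28, objective 18.
(a,b)=(1,2): 4·1+3·2=10≤11, 4·1+2·2=8≤28, objective 15.
(a,b)=(0,2): 4·0+3·2=6≤11, 4·0+2·2=4≤28, objective 12.
The best lattice point is (0,3), giving 18.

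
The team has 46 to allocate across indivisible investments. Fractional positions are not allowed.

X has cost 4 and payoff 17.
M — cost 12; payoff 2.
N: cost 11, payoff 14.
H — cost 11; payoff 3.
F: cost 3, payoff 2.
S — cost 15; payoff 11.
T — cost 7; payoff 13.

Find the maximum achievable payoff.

57

Allowing fractional choices, the relaxed optimum would be about 58.6, but investments are indivisible.
X + N + S + T: cost 4 + 11 + 15 + 7 = 37 ≤ 46, payoff 17 + 14 + 11 + 13 = 55.
X + N + F + S + T: cost 4 + 11 + 3 + 15 + 7 = 40 ≤ 46, payoff 17 + 14 + 2 + 11 + 13 = 57.
Best is X, N, F, S, and T with total payoff 57.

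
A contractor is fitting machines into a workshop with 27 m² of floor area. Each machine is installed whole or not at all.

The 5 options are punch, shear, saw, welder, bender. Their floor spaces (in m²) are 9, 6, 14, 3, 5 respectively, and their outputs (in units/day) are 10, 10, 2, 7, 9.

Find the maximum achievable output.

36

This is an integer program with binary decision variables.
Allowing fractional choices, the relaxed optimum would be about 36.6, but machines are indivisible.
punch + shear + bender: floor space 9 + 6 + 5 = 20 ≤ 27, output 10 + 10 + 9 = 29.
punch + shear + welder + bender: floor space 9 + 6 + 3 + 5 = 23 ≤ 27, output 10 + 10 + 7 + 9 = 36.
Best is punch, shear, welder, and bender with total output 36.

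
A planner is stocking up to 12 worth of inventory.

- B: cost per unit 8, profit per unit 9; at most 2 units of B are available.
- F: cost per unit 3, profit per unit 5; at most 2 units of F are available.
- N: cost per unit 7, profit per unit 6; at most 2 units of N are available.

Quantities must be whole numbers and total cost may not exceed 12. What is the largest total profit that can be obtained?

Take 1×B and 1×F: cost 11 ≤ 12, profit 1·9 + 1·5 = 14.
No other integer combination yields more.

14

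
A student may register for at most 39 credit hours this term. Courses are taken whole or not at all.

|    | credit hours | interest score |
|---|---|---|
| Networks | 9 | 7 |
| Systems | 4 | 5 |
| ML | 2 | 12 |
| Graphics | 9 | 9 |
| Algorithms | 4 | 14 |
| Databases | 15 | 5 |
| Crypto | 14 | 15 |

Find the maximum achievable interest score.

57

Networks + ML + Graphics + Algorithms + Crypto: credit hours 9 + 2 + 9 + 4 + 14 = 38 ≤ 39, interest score 7 + 12 + 9 + 14 + 15 = 57.
Systems + ML + Graphics + Algorithms + Crypto: credit hours 4 + 2 + 9 + 4 + 14 = 33 ≤ 39, interest score 5 + 12 + 9 + 14 + 15 = 55.
Best is Networks, ML, Graphics, Algorithms, and Crypto with total interest score 57.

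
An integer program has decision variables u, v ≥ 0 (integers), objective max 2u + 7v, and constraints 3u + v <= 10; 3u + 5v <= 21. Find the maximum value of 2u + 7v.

Relaxing integrality, the LP optimum is 29.40 at (u,v) = (0, 4.2), which is not an integer point.
(u,v)=(0,4): 3·0+1·4=4≤10, 3·0+5·4=20≤21, objective 28.
(u,v)=(1,3): 3·1+1·3=6≤10, 3·1+5·3=18≤21, objective 23.
(u,v)=(0,3): 3·0+1·3=3≤10, 3·0+5·3=15≤21, objective 21.
No feasible integer point exceeds 28.

28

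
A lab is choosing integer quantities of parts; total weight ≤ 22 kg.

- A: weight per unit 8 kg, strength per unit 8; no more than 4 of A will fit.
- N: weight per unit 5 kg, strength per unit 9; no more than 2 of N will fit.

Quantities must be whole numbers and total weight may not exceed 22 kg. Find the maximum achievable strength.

Take 1×A and 2×N: weight 18 ≤ 22, strength 1·8 + 2·9 = 26.
N has the best ratio (9/5) and is taken to its limit of 2; remaining capacity is filled optimally with the others.

26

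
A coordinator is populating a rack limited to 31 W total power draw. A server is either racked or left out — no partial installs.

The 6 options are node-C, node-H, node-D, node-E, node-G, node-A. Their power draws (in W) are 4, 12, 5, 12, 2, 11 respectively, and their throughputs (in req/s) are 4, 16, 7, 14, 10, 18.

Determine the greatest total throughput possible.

This is an integer program with binary decision variables.
node-H + node-D + node-G + node-A: power draw 12 + 5 + 2 + 11 = 30 ≤ 31, throughput 16 + 7 + 10 + 18 = 51.
node-C + node-H + node-G + node-A: power draw 4 + 12 + 2 + 11 = 29 ≤ 31, throughput 4 + 16 + 10 + 18 = 48.
node-D + node-E + node-G + node-A: power draw 5 + 12 + 2 + 11 = 30 ≤ 31, throughput 7 + 14 + 10 + 18 = 49.
Best is node-H, node-D, node-G, and node-A with total throughput 51.

51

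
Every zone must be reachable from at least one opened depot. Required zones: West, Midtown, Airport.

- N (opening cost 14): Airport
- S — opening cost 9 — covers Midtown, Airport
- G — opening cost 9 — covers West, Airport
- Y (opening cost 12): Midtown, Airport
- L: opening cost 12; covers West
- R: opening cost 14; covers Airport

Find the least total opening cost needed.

18

Choose S and G: together they cover West, Midtown, Airport — every zone.
Total opening cost: 9 + 9 = 18.
No cover costs less than 18.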